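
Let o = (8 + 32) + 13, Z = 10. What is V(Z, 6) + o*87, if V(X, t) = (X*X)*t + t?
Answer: 5217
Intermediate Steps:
o = 53 (o = 40 + 13 = 53)
V(X, t) = t + t*X**2 (V(X, t) = X**2*t + t = t*X**2 + t = t + t*X**2)
V(Z, 6) + o*87 = 6*(1 + 10**2) + 53*87 = 6*(1 + 100) + 4611 = 6*101 + 4611 = 606 + 4611 = 5217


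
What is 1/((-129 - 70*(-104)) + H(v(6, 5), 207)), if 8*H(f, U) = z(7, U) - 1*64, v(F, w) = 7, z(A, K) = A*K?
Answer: 8/58593 ≈ 0.00013654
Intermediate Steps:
H(f, U) = -8 + 7*U/8 (H(f, U) = (7*U - 1*64)/8 = (7*U - 64)/8 = (-64 + 7*U)/8 = -8 + 7*U/8)
1/((-129 - 70*(-104)) + H(v(6, 5), 207)) = 1/((-129 - 70*(-104)) + (-8 + (7/8)*207)) = 1/((-129 + 7280) + (-8 + 1449/8)) = 1/(7151 + 1385/8) = 1/(58593/8) = 8/58593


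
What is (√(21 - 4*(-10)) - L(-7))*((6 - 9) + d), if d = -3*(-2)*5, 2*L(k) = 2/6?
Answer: -9/2 + 27*√61 ≈ 206.38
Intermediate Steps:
L(k) = ⅙ (L(k) = (2/6)/2 = (2*(⅙))/2 = (½)*(⅓) = ⅙)
d = 30 (d = 6*5 = 30)
(√(21 - 4*(-10)) - L(-7))*((6 - 9) + d) = (√(21 - 4*(-10)) - 1*⅙)*((6 - 9) + 30) = (√(21 + 40) - ⅙)*(-3 + 30) = (√61 - ⅙)*27 = (-⅙ + √61)*27 = -9/2 + 27*√61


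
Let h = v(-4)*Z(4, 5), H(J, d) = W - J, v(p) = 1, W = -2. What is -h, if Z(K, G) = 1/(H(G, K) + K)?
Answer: ⅓ ≈ 0.33333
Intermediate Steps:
H(J, d) = -2 - J
Z(K, G) = 1/(-2 + K - G) (Z(K, G) = 1/((-2 - G) + K) = 1/(-2 + K - G))
h = -⅓ (h = 1*(-1/(2 + 5 - 1*4)) = 1*(-1/(2 + 5 - 4)) = 1*(-1/3) = 1*(-1*⅓) = 1*(-⅓) = -⅓ ≈ -0.33333)
-h = -1*(-⅓) = ⅓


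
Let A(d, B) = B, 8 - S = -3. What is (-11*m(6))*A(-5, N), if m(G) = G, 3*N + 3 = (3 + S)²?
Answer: -4246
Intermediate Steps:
S = 11 (S = 8 - 1*(-3) = 8 + 3 = 11)
N = 193/3 (N = -1 + (3 + 11)²/3 = -1 + (⅓)*14² = -1 + (⅓)*196 = -1 + 196/3 = 193/3 ≈ 64.333)
(-11*m(6))*A(-5, N) = -11*6*(193/3) = -66*193/3 = -4246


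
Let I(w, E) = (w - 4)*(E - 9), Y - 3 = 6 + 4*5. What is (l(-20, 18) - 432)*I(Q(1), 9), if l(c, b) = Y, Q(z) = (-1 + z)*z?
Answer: 0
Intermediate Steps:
Q(z) = z*(-1 + z)
Y = 29 (Y = 3 + (6 + 4*5) = 3 + (6 + 20) = 3 + 26 = 29)
l(c, b) = 29
I(w, E) = (-9 + E)*(-4 + w) (I(w, E) = (-4 + w)*(-9 + E) = (-9 + E)*(-4 + w))
(l(-20, 18) - 432)*I(Q(1), 9) = (29 - 432)*(36 - 9*(-1 + 1) - 4*9 + 9*(1*(-1 + 1))) = -403*(36 - 9*0 - 36 + 9*(1*0)) = -403*(36 - 9*0 - 36 + 9*0) = -403*(36 + 0 - 36 + 0) = -403*0 = 0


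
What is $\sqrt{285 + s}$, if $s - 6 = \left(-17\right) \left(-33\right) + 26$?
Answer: $\sqrt{878} \approx 29.631$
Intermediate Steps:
$s = 593$ ($s = 6 + \left(\left(-17\right) \left(-33\right) + 26\right) = 6 + \left(561 + 26\right) = 6 + 587 = 593$)
$\sqrt{285 + s} = \sqrt{285 + 593} = \sqrt{878}$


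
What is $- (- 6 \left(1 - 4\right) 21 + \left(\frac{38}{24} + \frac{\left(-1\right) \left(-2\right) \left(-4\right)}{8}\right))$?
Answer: $- \frac{4543}{12} \approx -378.58$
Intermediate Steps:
$- (- 6 \left(1 - 4\right) 21 + \left(\frac{38}{24} + \frac{\left(-1\right) \left(-2\right) \left(-4\right)}{8}\right)) = - (\left(-6\right) \left(-3\right) 21 + \left(38 \cdot \frac{1}{24} + 2 \left(-4\right) \frac{1}{8}\right)) = - (18 \cdot 21 + \left(\frac{19}{12} - 1\right)) = - (378 + \left(\frac{19}{12} - 1\right)) = - (378 + \frac{7}{12}) = \left(-1\right) \frac{4543}{12} = - \frac{4543}{12}$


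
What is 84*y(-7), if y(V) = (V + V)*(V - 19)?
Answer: 30576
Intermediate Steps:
y(V) = 2*V*(-19 + V) (y(V) = (2*V)*(-19 + V) = 2*V*(-19 + V))
84*y(-7) = 84*(2*(-7)*(-19 - 7)) = 84*(2*(-7)*(-26)) = 84*364 = 30576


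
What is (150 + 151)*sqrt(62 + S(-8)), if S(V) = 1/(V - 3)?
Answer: 301*sqrt(7491)/11 ≈ 2368.3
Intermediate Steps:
S(V) = 1/(-3 + V)
(150 + 151)*sqrt(62 + S(-8)) = (150 + 151)*sqrt(62 + 1/(-3 - 8)) = 301*sqrt(62 + 1/(-11)) = 301*sqrt(62 - 1/11) = 301*sqrt(681/11) = 301*(sqrt(7491)/11) = 301*sqrt(7491)/11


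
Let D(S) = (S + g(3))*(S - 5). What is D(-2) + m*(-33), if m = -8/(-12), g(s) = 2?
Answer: -22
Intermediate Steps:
D(S) = (-5 + S)*(2 + S) (D(S) = (S + 2)*(S - 5) = (2 + S)*(-5 + S) = (-5 + S)*(2 + S))
m = ⅔ (m = -8*(-1/12) = ⅔ ≈ 0.66667)
D(-2) + m*(-33) = (-10 + (-2)² - 3*(-2)) + (⅔)*(-33) = (-10 + 4 + 6) - 22 = 0 - 22 = -22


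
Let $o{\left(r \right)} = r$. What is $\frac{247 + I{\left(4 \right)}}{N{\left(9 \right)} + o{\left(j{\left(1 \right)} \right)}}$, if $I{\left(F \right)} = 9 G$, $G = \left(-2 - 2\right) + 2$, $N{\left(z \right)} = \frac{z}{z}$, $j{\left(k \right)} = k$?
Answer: $\frac{229}{2} \approx 114.5$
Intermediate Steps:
$N{\left(z \right)} = 1$
$G = -2$ ($G = -4 + 2 = -2$)
$I{\left(F \right)} = -18$ ($I{\left(F \right)} = 9 \left(-2\right) = -18$)
$\frac{247 + I{\left(4 \right)}}{N{\left(9 \right)} + o{\left(j{\left(1 \right)} \right)}} = \frac{247 - 18}{1 + 1} = \frac{229}{2}$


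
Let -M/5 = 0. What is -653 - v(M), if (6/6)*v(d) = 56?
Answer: -709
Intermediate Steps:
M = 0 (M = -5*0 = 0)
v(d) = 56
-653 - v(M) = -653 - 1*56 = -653 - 56 = -709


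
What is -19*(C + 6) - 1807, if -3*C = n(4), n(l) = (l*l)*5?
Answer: -4243/3 ≈ -1414.3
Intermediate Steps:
n(l) = 5*l² (n(l) = l²*5 = 5*l²)
C = -80/3 (C = -5*4²/3 = -5*16/3 = -⅓*80 = -80/3 ≈ -26.667)
-19*(C + 6) - 1807 = -19*(-80/3 + 6) - 1807 = -19*(-62/3) - 1807 = 1178/3 - 1807 = -4243/3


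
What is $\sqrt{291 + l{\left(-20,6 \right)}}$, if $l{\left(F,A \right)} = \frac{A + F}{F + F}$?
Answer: $\frac{\sqrt{29135}}{10} \approx 17.069$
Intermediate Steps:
$l{\left(F,A \right)} = \frac{A + F}{2 F}$
$\sqrt{291 + l{\left(-20,6 \right)}} = \sqrt{291 + \frac{6 - 20}{2 \left(-20\right)}} = \sqrt{291 + \frac{1}{2} \left(- \frac{1}{20}\right) \left(-14\right)} = \sqrt{291 + \frac{7}{20}} = \sqrt{\frac{5827}{20}} = \frac{\sqrt{29135}}{10}$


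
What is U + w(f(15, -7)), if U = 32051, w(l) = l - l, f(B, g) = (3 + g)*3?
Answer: 32051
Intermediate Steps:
f(B, g) = 9 + 3*g
w(l) = 0
U + w(f(15, -7)) = 32051 + 0 = 32051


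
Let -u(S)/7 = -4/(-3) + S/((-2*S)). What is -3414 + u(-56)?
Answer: -20519/6 ≈ -3419.8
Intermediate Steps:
u(S) = -35/6 (u(S) = -7*(-4/(-3) + S/((-2*S))) = -7*(-4*(-1/3) + S*(-1/(2*S))) = -7*(4/3 - 1/2) = -7*5/6 = -35/6)
-3414 + u(-56) = -3414 - 35/6 = -20519/6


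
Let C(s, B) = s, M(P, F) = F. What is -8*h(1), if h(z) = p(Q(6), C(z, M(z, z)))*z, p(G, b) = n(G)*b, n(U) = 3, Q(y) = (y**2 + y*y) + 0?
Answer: -24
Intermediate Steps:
Q(y) = 2*y**2 (Q(y) = (y**2 + y**2) + 0 = 2*y**2 + 0 = 2*y**2)
p(G, b) = 3*b
h(z) = 3*z**2 (h(z) = (3*z)*z = 3*z**2)
-8*h(1) = -24*1**2 = -24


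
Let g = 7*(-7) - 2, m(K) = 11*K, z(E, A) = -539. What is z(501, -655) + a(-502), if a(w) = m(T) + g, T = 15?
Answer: -425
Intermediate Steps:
g = -51 (g = -49 - 2 = -51)
a(w) = 114 (a(w) = 11*15 - 51 = 165 - 51 = 114)
z(501, -655) + a(-502) = -539 + 114 = -425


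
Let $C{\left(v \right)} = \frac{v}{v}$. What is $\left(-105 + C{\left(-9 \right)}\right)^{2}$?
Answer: $10816$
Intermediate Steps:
$C{\left(v \right)} = 1$
$\left(-105 + C{\left(-9 \right)}\right)^{2} = \left(-105 + 1\right)^{2} = \left(-104\right)^{2} = 10816$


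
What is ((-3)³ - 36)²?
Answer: 3969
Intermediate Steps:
((-3)³ - 36)² = (-27 - 36)² = (-63)² = 3969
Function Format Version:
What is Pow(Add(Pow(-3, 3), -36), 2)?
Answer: 3969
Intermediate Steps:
Pow(Add(Pow(-3, 3), -36), 2) = Pow(Add(-27, -36), 2) = Pow(-63, 2) = 3969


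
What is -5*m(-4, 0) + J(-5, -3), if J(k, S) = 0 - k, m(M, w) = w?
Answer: 5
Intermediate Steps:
J(k, S) = -k
-5*m(-4, 0) + J(-5, -3) = -5*0 - 1*(-5) = 0 + 5 = 5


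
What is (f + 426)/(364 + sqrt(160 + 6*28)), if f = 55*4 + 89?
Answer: 22295/11014 - 245*sqrt(82)/22028 ≈ 1.9235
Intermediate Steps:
f = 309 (f = 220 + 89 = 309)
(f + 426)/(364 + sqrt(160 + 6*28)) = (309 + 426)/(364 + sqrt(160 + 6*28)) = 735/(364 + sqrt(160 + 168)) = 735/(364 + sqrt(328)) = 735/(364 + 2*sqrt(82))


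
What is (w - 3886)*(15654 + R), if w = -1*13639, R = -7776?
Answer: -138061950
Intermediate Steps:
w = -13639
(w - 3886)*(15654 + R) = (-13639 - 3886)*(15654 - 7776) = -17525*7878 = -138061950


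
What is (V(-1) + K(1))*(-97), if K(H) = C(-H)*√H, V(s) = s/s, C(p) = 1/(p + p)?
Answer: -97/2 ≈ -48.500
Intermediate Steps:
C(p) = 1/(2*p)
V(s) = 1
K(H) = -1/(2*√H) (K(H) = (1/(2*((-H))))*√H = ((-1/H)/2)*√H = (-1/(2*H))*√H = -1/(2*√H))
(V(-1) + K(1))*(-97) = (1 - 1/(2*√1))*(-97) = (1 - ½*1)*(-97) = (1 - ½)*(-97) = (½)*(-97) = -97/2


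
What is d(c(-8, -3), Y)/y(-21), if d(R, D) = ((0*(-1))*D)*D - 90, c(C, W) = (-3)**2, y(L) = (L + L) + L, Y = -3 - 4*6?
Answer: 10/7 ≈ 1.4286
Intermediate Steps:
Y = -27 (Y = -3 - 24 = -27)
y(L) = 3*L (y(L) = 2*L + L = 3*L)
c(C, W) = 9
d(R, D) = -90 (d(R, D) = (0*D)*D - 90 = 0*D - 90 = 0 - 90 = -90)
d(c(-8, -3), Y)/y(-21) = -90/(3*(-21)) = -90/(-63) = -90*(-1/63) = 10/7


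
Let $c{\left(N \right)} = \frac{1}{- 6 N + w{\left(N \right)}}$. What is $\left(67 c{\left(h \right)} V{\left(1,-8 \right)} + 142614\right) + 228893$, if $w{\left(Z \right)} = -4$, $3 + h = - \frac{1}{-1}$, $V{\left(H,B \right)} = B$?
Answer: $371440$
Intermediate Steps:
$h = -2$ ($h = -3 - \frac{1}{-1} = -3 - -1 = -3 + 1 = -2$)
$c{\left(N \right)} = \frac{1}{-4 - 6 N}$ ($c{\left(N \right)} = \frac{1}{- 6 N - 4} = \frac{1}{-4 - 6 N}$)
$\left(67 c{\left(h \right)} V{\left(1,-8 \right)} + 142614\right) + 228893 = \left(67 \left(- \frac{1}{4 + 6 \left(-2\right)}\right) \left(-8\right) + 142614\right) + 228893 = \left(67 \left(- \frac{1}{4 - 12}\right) \left(-8\right) + 142614\right) + 228893 = \left(67 \left(- \frac{1}{-8}\right) \left(-8\right) + 142614\right) + 228893 = \left(67 \left(\left(-1\right) \left(- \frac{1}{8}\right)\right) \left(-8\right) + 142614\right) + 228893 = \left(67 \cdot \frac{1}{8} \left(-8\right) + 142614\right) + 228893 = \left(\frac{67}{8} \left(-8\right) + 142614\right) + 228893 = \left(-67 + 142614\right) + 228893 = 142547 + 228893 = 371440$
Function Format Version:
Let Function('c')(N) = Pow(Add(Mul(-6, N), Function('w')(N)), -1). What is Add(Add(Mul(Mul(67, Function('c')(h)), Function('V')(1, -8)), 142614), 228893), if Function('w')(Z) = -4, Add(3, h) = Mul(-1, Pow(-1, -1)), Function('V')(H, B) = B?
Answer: 371440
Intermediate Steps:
h = -2 (h = Add(-3, Mul(-1, Pow(-1, -1))) = Add(-3, Mul(-1, -1)) = Add(-3, 1) = -2)
Function('c')(N) = Pow(Add(-4, Mul(-6, N)), -1) (Function('c')(N) = Pow(Add(Mul(-6, N), -4), -1) = Pow(Add(-4, Mul(-6, N)), -1))
Add(Add(Mul(Mul(67, Function('c')(h)), Function('V')(1, -8)), 142614), 228893) = Add(Add(Mul(Mul(67, Mul(-1, Pow(Add(4, Mul(6, -2)), -1))), -8), 142614), 228893) = Add(Add(Mul(Mul(67, Mul(-1, Pow(Add(4, -12), -1))), -8), 142614), 228893) = Add(Add(Mul(Mul(67, Mul(-1, Pow(-8, -1))), -8), 142614), 228893) = Add(Add(Mul(Mul(67, Mul(-1, Rational(-1, 8))), -8), 142614), 228893) = Add(Add(Mul(Mul(67, Rational(1, 8)), -8), 142614), 228893) = Add(Add(Mul(Rational(67, 8), -8), 142614), 228893) = Add(Add(-67, 142614), 228893) = Add(142547, 228893) = 371440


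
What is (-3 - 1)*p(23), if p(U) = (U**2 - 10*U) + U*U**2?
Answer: -49864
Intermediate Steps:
p(U) = U**2 + U**3 - 10*U (p(U) = (U**2 - 10*U) + U**3 = U**2 + U**3 - 10*U)
(-3 - 1)*p(23) = (-3 - 1)*(23*(-10 + 23 + 23**2)) = -92*(-10 + 23 + 529) = -92*542 = -4*12466 = -49864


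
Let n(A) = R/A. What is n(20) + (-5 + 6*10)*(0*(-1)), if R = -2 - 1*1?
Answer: -3/20 ≈ -0.15000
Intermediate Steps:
R = -3 (R = -2 - 1 = -3)
n(A) = -3/A
n(20) + (-5 + 6*10)*(0*(-1)) = -3/20 + (-5 + 6*10)*(0*(-1)) = -3*1/20 + (-5 + 60)*0 = -3/20 + 55*0 = -3/20 + 0 = -3/20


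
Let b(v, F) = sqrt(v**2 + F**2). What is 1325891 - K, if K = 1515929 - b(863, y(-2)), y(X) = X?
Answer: -190038 + sqrt(744773) ≈ -1.8918e+5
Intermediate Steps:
b(v, F) = sqrt(F**2 + v**2)
K = 1515929 - sqrt(744773) (K = 1515929 - sqrt((-2)**2 + 863**2) = 1515929 - sqrt(4 + 744769) = 1515929 - sqrt(744773) ≈ 1.5151e+6)
1325891 - K = 1325891 - (1515929 - sqrt(744773)) = 1325891 + (-1515929 + sqrt(744773)) = -190038 + sqrt(744773)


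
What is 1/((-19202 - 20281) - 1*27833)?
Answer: -1/67316 ≈ -1.4855e-5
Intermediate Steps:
1/((-19202 - 20281) - 1*27833) = 1/(-39483 - 27833) = 1/(-67316) = -1/67316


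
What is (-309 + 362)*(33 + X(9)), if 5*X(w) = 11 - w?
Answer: 8851/5 ≈ 1770.2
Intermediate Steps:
X(w) = 11/5 - w/5 (X(w) = (11 - w)/5 = 11/5 - w/5)
(-309 + 362)*(33 + X(9)) = (-309 + 362)*(33 + (11/5 - ⅕*9)) = 53*(33 + (11/5 - 9/5)) = 53*(33 + ⅖) = 53*(167/5) = 8851/5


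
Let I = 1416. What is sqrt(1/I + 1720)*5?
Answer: 5*sqrt(862174434)/708 ≈ 207.36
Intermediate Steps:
sqrt(1/I + 1720)*5 = sqrt(1/1416 + 1720)*5 = sqrt(2435521/1416)*5 = (sqrt(862174434)/708)*5 = 5*sqrt(862174434)/708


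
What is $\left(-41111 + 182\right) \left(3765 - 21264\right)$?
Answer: $716216571$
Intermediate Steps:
$\left(-41111 + 182\right) \left(3765 - 21264\right) = \left(-40929\right) \left(-17499\right) = 716216571$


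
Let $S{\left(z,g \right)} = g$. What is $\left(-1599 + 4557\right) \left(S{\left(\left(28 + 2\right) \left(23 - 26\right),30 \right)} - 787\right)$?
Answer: $-2239206$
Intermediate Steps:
$\left(-1599 + 4557\right) \left(S{\left(\left(28 + 2\right) \left(23 - 26\right),30 \right)} - 787\right) = \left(-1599 + 4557\right) \left(30 - 787\right) = 2958 \left(-757\right) = -2239206$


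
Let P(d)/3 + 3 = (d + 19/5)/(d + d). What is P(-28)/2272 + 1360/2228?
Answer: 215092951/354341120 ≈ 0.60702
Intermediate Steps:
P(d) = -9 + 3*(19/5 + d)/(2*d) (P(d) = -9 + 3*((d + 19/5)/(d + d)) = -9 + 3*((d + 19*(⅕))/((2*d))) = -9 + 3*((d + 19/5)*(1/(2*d))) = -9 + 3*((19/5 + d)*(1/(2*d))) = -9 + 3*((19/5 + d)/(2*d)) = -9 + 3*(19/5 + d)/(2*d))
P(-28)/2272 + 1360/2228 = ((3/10)*(19 - 25*(-28))/(-28))/2272 + 1360/2228 = ((3/10)*(-1/28)*(19 + 700))*(1/2272) + 1360*(1/2228) = ((3/10)*(-1/28)*719)*(1/2272) + 340/557 = -2157/280*1/2272 + 340/557 = -2157/636160 + 340/557 = 215092951/354341120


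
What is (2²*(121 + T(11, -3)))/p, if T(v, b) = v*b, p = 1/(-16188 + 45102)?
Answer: 10177728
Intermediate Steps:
p = 1/28914 ≈ 3.4585e-5
T(v, b) = b*v
(2²*(121 + T(11, -3)))/p = (2²*(121 - 3*11))/(1/28914) = (4*(121 - 33))*28914 = (4*88)*28914 = 352*28914 = 10177728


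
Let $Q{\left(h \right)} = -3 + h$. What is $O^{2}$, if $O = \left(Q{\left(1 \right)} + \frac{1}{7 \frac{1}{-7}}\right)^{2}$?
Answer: $81$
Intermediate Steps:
$O = 9$ ($O = \left(\left(-3 + 1\right) + \frac{1}{7 \frac{1}{-7}}\right)^{2} = \left(-2 + \frac{1}{7 \left(- \frac{1}{7}\right)}\right)^{2} = \left(-2 + \frac{1}{-1}\right)^{2} = \left(-2 - 1\right)^{2} = \left(-3\right)^{2} = 9$)
$O^{2} = 9^{2} = 81$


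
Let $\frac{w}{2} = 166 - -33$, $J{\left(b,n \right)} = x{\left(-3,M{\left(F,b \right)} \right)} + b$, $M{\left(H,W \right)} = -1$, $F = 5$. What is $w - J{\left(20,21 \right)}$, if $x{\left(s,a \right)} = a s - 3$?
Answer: $378$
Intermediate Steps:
$x{\left(s,a \right)} = -3 + a s$
$J{\left(b,n \right)} = b$ ($J{\left(b,n \right)} = \left(-3 - -3\right) + b = \left(-3 + 3\right) + b = 0 + b = b$)
$w = 398$ ($w = 2 \left(166 - -33\right) = 2 \left(166 + 33\right) = 2 \cdot 199 = 398$)
$w - J{\left(20,21 \right)} = 398 - 20 = 378$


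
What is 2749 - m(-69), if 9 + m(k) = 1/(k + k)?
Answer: 380605/138 ≈ 2758.0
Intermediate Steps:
m(k) = -9 + 1/(2*k) (m(k) = -9 + 1/(k + k) = -9 + 1/(2*k))
2749 - m(-69) = 2749 - (-9 + (1/2)/(-69)) = 2749 - (-9 + (1/2)*(-1/69)) = 2749 - (-9 - 1/138) = 2749 - 1*(-1243/138) = 2749 + 1243/138 = 380605/138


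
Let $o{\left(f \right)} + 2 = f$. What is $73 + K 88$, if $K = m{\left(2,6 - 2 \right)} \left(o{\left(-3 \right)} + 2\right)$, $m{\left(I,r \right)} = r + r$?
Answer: $-2039$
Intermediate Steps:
$o{\left(f \right)} = -2 + f$
$m{\left(I,r \right)} = 2 r$
$K = -24$ ($K = 2 \left(6 - 2\right) \left(\left(-2 - 3\right) + 2\right) = 2 \left(6 - 2\right) \left(-5 + 2\right) = 2 \cdot 4 \left(-3\right) = 8 \left(-3\right) = -24$)
$73 + K 88 = 73 - 2112 = -2039$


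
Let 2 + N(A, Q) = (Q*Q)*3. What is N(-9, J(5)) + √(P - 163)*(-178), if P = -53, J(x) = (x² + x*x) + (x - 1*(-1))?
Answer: 9406 - 1068*I*√6 ≈ 9406.0 - 2616.1*I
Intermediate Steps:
J(x) = 1 + x + 2*x² (J(x) = (x² + x²) + (x + 1) = 2*x² + (1 + x) = 1 + x + 2*x²)
N(A, Q) = -2 + 3*Q² (N(A, Q) = -2 + (Q*Q)*3 = -2 + Q²*3 = -2 + 3*Q²)
N(-9, J(5)) + √(P - 163)*(-178) = (-2 + 3*(1 + 5 + 2*5²)²) + √(-53 - 163)*(-178) = (-2 + 3*(1 + 5 + 2*25)²) + √(-216)*(-178) = (-2 + 3*(1 + 5 + 50)²) + (6*I*√6)*(-178) = (-2 + 3*56²) - 1068*I*√6 = (-2 + 3*3136) - 1068*I*√6 = (-2 + 9408) - 1068*I*√6 = 9406 - 1068*I*√6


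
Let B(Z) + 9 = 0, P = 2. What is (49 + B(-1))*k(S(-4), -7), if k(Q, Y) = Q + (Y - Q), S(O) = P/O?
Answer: -280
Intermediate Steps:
B(Z) = -9 (B(Z) = -9 + 0 = -9)
S(O) = 2/O
k(Q, Y) = Y
(49 + B(-1))*k(S(-4), -7) = (49 - 9)*(-7) = 40*(-7) = -280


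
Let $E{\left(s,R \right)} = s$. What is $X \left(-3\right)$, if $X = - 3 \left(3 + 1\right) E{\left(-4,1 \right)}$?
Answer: $-144$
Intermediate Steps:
$X = 48$ ($X = - 3 \left(3 + 1\right) \left(-4\right) = \left(-3\right) 4 \left(-4\right) = \left(-12\right) \left(-4\right) = 48$)
$X \left(-3\right) = 48 \left(-3\right) = -144$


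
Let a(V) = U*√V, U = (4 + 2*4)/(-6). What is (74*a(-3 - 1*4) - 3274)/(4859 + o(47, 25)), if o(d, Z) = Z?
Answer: -1637/2442 - I*√7/33 ≈ -0.67035 - 0.080174*I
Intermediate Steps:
U = -2 (U = (4 + 8)*(-⅙) = 12*(-⅙) = -2)
a(V) = -2*√V
(74*a(-3 - 1*4) - 3274)/(4859 + o(47, 25)) = (74*(-2*√(-3 - 1*4)) - 3274)/(4859 + 25) = (74*(-2*√(-3 - 4)) - 3274)/4884 = (74*(-2*I*√7) - 3274)*(1/4884) = (-148*I*√7 - 3274)*(1/4884) = (-3274 - 148*I*√7)*(1/4884) = -1637/2442 - I*√7/33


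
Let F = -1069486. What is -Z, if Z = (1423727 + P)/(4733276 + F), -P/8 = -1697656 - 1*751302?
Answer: -21015391/3663790 ≈ -5.7360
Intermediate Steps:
P = 19591664 (P = -8*(-1697656 - 1*751302) = -8*(-1697656 - 751302) = -8*(-2448958) = 19591664)
Z = 21015391/3663790 (Z = (1423727 + 19591664)/(4733276 - 1069486) = 21015391/3663790 ≈ 5.7360)
-Z = -1*21015391/3663790 = -21015391/3663790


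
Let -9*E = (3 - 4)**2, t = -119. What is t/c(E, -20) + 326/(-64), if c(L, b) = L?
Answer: 34109/32 ≈ 1065.9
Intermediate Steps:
E = -1/9 (E = -(3 - 4)**2/9 = -1/9*(-1)**2 = -1/9*1 = -1/9 ≈ -0.11111)
t/c(E, -20) + 326/(-64) = -119/(-1/9) + 326/(-64) = -119*(-9) + 326*(-1/64) = 1071 - 163/32 = 34109/32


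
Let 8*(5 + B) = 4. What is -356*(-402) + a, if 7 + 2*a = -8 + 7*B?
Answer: 572355/4 ≈ 1.4309e+5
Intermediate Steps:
B = -9/2 (B = -5 + (⅛)*4 = -5 + ½ = -9/2 ≈ -4.5000)
a = -93/4 (a = -7/2 + (-8 + 7*(-9/2))/2 = -7/2 + (-8 - 63/2)/2 = -7/2 + (½)*(-79/2) = -7/2 - 79/4 = -93/4 ≈ -23.250)
-356*(-402) + a = -356*(-402) - 93/4 = 143112 - 93/4 = 572355/4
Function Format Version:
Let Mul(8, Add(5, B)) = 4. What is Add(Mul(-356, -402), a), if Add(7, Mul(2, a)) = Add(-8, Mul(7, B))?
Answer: Rational(572355, 4) ≈ 1.4309e+5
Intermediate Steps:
B = Rational(-9, 2) (B = Add(-5, Mul(Rational(1, 8), 4)) = Add(-5, Rational(1, 2)) = Rational(-9, 2) ≈ -4.5000)
a = Rational(-93, 4) (a = Add(Rational(-7, 2), Mul(Rational(1, 2), Add(-8, Mul(7, Rational(-9, 2))))) = Add(Rational(-7, 2), Mul(Rational(1, 2), Add(-8, Rational(-63, 2)))) = Add(Rational(-7, 2), Mul(Rational(1, 2), Rational(-79, 2))) = Add(Rational(-7, 2), Rational(-79, 4)) = Rational(-93, 4) ≈ -23.250)
Add(Mul(-356, -402), a) = Add(Mul(-356, -402), Rational(-93, 4)) = Add(143112, Rational(-93, 4)) = Rational(572355, 4)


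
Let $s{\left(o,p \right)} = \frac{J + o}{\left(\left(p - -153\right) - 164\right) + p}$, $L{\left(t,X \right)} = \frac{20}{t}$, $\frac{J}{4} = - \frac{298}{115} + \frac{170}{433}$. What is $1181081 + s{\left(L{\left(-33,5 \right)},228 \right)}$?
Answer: $\frac{863653153032787}{731239575} \approx 1.1811 \cdot 10^{6}$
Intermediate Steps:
$J = - \frac{437936}{49795}$ ($J = 4 \left(- \frac{298}{115} + \frac{170}{433}\right) = 4 \left(- \frac{109484}{49795}\right) = - \frac{437936}{49795} \approx -8.7948$)
$s{\left(o,p \right)} = \frac{- \frac{437936}{49795} + o}{-11 + 2 p}$ ($s{\left(o,p \right)} = \frac{- \frac{437936}{49795} + o}{\left(\left(p - -153\right) - 164\right) + p} = \frac{- \frac{437936}{49795} + o}{\left(\left(p + 153\right) - 164\right) + p} = \frac{- \frac{437936}{49795} + o}{\left(\left(153 + p\right) - 164\right) + p} = \frac{- \frac{437936}{49795} + o}{\left(-11 + p\right) + p} = \frac{- \frac{437936}{49795} + o}{-11 + 2 p}$)
$1181081 + s{\left(L{\left(-33,5 \right)},228 \right)} = 1181081 + \frac{-437936 + 49795 \frac{20}{-33}}{49795 \left(-11 + 2 \cdot 228\right)} = 1181081 + \frac{-437936 + 49795 \cdot 20 \left(- \frac{1}{33}\right)}{49795 \left(-11 + 456\right)} = 1181081 + \frac{-437936 + 49795 \left(- \frac{20}{33}\right)}{49795 \cdot 445} = 1181081 + \frac{1}{49795} \cdot \frac{1}{445} \left(-437936 - \frac{995900}{33}\right) = 1181081 + \frac{1}{49795} \cdot \frac{1}{445} \left(- \frac{15447788}{33}\right) = 1181081 - \frac{15447788}{731239575} = \frac{863653153032787}{731239575}$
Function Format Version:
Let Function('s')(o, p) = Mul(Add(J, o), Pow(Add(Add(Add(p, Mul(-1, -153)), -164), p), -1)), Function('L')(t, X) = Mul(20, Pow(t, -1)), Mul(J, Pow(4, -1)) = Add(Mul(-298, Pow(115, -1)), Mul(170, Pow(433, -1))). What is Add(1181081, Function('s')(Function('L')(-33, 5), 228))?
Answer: Rational(863653153032787, 731239575) ≈ 1.1811e+6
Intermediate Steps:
J = Rational(-437936, 49795) (J = Mul(4, Add(Mul(-298, Pow(115, -1)), Mul(170, Pow(433, -1)))) = Mul(4, Add(Mul(-298, Rational(1, 115)), Mul(170, Rational(1, 433)))) = Mul(4, Add(Rational(-298, 115), Rational(170, 433))) = Mul(4, Rational(-109484, 49795)) = Rational(-437936, 49795) ≈ -8.7948)
Function('s')(o, p) = Mul(Pow(Add(-11, Mul(2, p)), -1), Add(Rational(-437936, 49795), o)) (Function('s')(o, p) = Mul(Add(Rational(-437936, 49795), o), Pow(Add(Add(Add(p, Mul(-1, -153)), -164), p), -1)) = Mul(Add(Rational(-437936, 49795), o), Pow(Add(Add(Add(p, 153), -164), p), -1)) = Mul(Add(Rational(-437936, 49795), o), Pow(Add(Add(Add(153, p), -164), p), -1)) = Mul(Add(Rational(-437936, 49795), o), Pow(Add(Add(-11, p), p), -1)) = Mul(Add(Rational(-437936, 49795), o), Pow(Add(-11, Mul(2, p)), -1)) = Mul(Pow(Add(-11, Mul(2, p)), -1), Add(Rational(-437936, 49795), o)))
Add(1181081, Function('s')(Function('L')(-33, 5), 228)) = Add(1181081, Mul(Rational(1, 49795), Pow(Add(-11, Mul(2, 228)), -1), Add(-437936, Mul(49795, Mul(20, Pow(-33, -1)))))) = Add(1181081, Mul(Rational(1, 49795), Pow(Add(-11, 456), -1), Add(-437936, Mul(49795, Mul(20, Rational(-1, 33)))))) = Add(1181081, Mul(Rational(1, 49795), Pow(445, -1), Add(-437936, Mul(49795, Rational(-20, 33))))) = Add(1181081, Mul(Rational(1, 49795), Rational(1, 445), Add(-437936, Rational(-995900, 33)))) = Add(1181081, Mul(Rational(1, 49795), Rational(1, 445), Rational(-15447788, 33))) = Add(1181081, Rational(-15447788, 731239575)) = Rational(863653153032787, 731239575)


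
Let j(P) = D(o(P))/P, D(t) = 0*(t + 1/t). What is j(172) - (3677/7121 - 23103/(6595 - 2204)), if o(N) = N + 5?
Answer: 148370756/31268311 ≈ 4.7451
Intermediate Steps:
o(N) = 5 + N
D(t) = 0 (D(t) = 0*(t + 1/t) = 0)
j(P) = 0 (j(P) = 0/P = 0)
j(172) - (3677/7121 - 23103/(6595 - 2204)) = 0 - (3677/7121 - 23103/(6595 - 2204)) = 0 - (3677*(1/7121) - 23103/4391) = 0 - (3677/7121 - 23103*1/4391) = 0 - (3677/7121 - 23103/4391) = 0 - 1*(-148370756/31268311) = 0 + 148370756/31268311 = 148370756/31268311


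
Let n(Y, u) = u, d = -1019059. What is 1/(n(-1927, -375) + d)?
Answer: -1/1019434 ≈ -9.8094e-7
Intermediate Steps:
1/(n(-1927, -375) + d) = 1/(-375 - 1019059) = 1/(-1019434) = -1/1019434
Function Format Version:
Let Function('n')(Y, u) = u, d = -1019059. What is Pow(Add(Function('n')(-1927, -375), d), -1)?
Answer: Rational(-1, 1019434) ≈ -9.8094e-7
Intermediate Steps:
Pow(Add(Function('n')(-1927, -375), d), -1) = Pow(Add(-375, -1019059), -1) = Pow(-1019434, -1) = Rational(-1, 1019434)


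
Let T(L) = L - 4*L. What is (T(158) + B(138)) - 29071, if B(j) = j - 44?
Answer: -29451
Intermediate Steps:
B(j) = -44 + j
T(L) = -3*L
(T(158) + B(138)) - 29071 = (-3*158 + (-44 + 138)) - 29071 = (-474 + 94) - 29071 = -380 - 29071 = -29451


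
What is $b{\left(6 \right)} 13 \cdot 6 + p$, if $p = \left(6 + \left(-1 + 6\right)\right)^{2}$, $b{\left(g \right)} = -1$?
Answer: $43$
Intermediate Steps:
$p = 121$ ($p = \left(6 + 5\right)^{2} = 11^{2} = 121$)
$b{\left(6 \right)} 13 \cdot 6 + p = - 13 \cdot 6 + 121 = \left(-1\right) 78 + 121 = -78 + 121 = 43$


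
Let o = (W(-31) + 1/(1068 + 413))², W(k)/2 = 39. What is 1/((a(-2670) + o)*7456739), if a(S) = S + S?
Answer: 2193361/12170081241883919 ≈ 1.8023e-10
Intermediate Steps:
a(S) = 2*S
W(k) = 78 (W(k) = 2*39 = 78)
o = 13344639361/2193361 (o = (78 + 1/(1068 + 413))² = (78 + 1/1481)² = (115519/1481)² = 13344639361/2193361 ≈ 6084.1)
1/((a(-2670) + o)*7456739) = 1/((2*(-2670) + 13344639361/2193361)*7456739) = (1/7456739)/(-5340 + 13344639361/2193361) = (1/7456739)/(1632091621/2193361) = (2193361/1632091621)*(1/7456739) = 2193361/12170081241883919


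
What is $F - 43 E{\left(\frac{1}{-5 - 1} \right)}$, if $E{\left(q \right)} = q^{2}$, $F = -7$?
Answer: $- \frac{295}{36} \approx -8.1944$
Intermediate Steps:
$F - 43 E{\left(\frac{1}{-5 - 1} \right)} = -7 - 43 \left(\frac{1}{-5 - 1}\right)^{2} = -7 - 43 \left(\frac{1}{-6}\right)^{2} = -7 - 43 \left(- \frac{1}{6}\right)^{2} = -7 - \frac{43}{36} = - \frac{295}{36}$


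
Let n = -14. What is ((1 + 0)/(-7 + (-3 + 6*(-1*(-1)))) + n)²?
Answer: 3249/16 ≈ 203.06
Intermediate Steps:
((1 + 0)/(-7 + (-3 + 6*(-1*(-1)))) + n)² = ((1 + 0)/(-7 + (-3 + 6*(-1*(-1)))) - 14)² = (1/(-7 + (-3 + 6*1)) - 14)² = (1/(-7 + (-3 + 6)) - 14)² = (1/(-7 + 3) - 14)² = (1/(-4) - 14)² = (1*(-¼) - 14)² = (-¼ - 14)² = (-57/4)² = 3249/16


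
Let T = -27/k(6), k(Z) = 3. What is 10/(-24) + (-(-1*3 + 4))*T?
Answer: 103/12 ≈ 8.5833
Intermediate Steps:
T = -9 (T = -27/3 = -27*⅓ = -9)
10/(-24) + (-(-1*3 + 4))*T = 10/(-24) - (-1*3 + 4)*(-9) = 10*(-1/24) - (-3 + 4)*(-9) = -5/12 - 1*1*(-9) = -5/12 - 1*(-9) = -5/12 + 9 = 103/12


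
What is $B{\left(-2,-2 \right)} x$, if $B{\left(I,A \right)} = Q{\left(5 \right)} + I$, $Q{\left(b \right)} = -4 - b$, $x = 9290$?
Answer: $-102190$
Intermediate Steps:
$B{\left(I,A \right)} = -9 + I$ ($B{\left(I,A \right)} = \left(-4 - 5\right) + I = -9 + I$)
$B{\left(-2,-2 \right)} x = \left(-9 - 2\right) 9290 = \left(-11\right) 9290 = -102190$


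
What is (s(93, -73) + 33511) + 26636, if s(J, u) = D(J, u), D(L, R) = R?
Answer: 60074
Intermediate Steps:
s(J, u) = u
(s(93, -73) + 33511) + 26636 = (-73 + 33511) + 26636 = 33438 + 26636 = 60074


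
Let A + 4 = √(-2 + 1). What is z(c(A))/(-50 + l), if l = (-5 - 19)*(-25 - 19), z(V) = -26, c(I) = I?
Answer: -13/503 ≈ -0.025845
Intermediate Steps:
A = -4 + I (A = -4 + √(-2 + 1) = -4 + √(-1) = -4 + I ≈ -4.0 + 1.0*I)
l = 1056 (l = -24*(-44) = 1056)
z(c(A))/(-50 + l) = -26/(-50 + 1056) = -26/1006 = (1/1006)*(-26) = -13/503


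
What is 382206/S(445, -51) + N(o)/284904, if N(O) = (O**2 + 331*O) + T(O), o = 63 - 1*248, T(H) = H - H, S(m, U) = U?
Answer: -18148899289/2421684 ≈ -7494.3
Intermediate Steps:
T(H) = 0
o = -185 (o = 63 - 248 = -185)
N(O) = O**2 + 331*O (N(O) = (O**2 + 331*O) + 0 = O**2 + 331*O)
382206/S(445, -51) + N(o)/284904 = 382206/(-51) - 185*(331 - 185)/284904 = 382206*(-1/51) - 185*146*(1/284904) = -127402/17 - 27010*1/284904 = -127402/17 - 13505/142452 = -18148899289/2421684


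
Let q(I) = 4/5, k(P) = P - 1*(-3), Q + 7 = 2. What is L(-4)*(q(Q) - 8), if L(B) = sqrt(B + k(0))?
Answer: -36*I/5 ≈ -7.2*I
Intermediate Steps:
Q = -5 (Q = -7 + 2 = -5)
k(P) = 3 + P (k(P) = P + 3 = 3 + P)
q(I) = 4/5 (q(I) = 4*(1/5) = 4/5)
L(B) = sqrt(3 + B) (L(B) = sqrt(B + (3 + 0)) = sqrt(B + 3) = sqrt(3 + B))
L(-4)*(q(Q) - 8) = sqrt(3 - 4)*(4/5 - 8) = sqrt(-1)*(-36/5) = I*(-36/5) = -36*I/5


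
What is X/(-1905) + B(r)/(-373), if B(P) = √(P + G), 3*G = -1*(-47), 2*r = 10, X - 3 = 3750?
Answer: -1251/635 - √186/1119 ≈ -1.9823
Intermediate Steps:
X = 3753 (X = 3 + 3750 = 3753)
r = 5 (r = (½)*10 = 5)
G = 47/3 (G = (-1*(-47))/3 = (⅓)*47 = 47/3 ≈ 15.667)
B(P) = √(47/3 + P) (B(P) = √(P + 47/3) = √(47/3 + P))
X/(-1905) + B(r)/(-373) = 3753/(-1905) + (√(141 + 9*5)/3)/(-373) = 3753*(-1/1905) + (√(141 + 45)/3)*(-1/373) = -1251/635 + (√186/3)*(-1/373) = -1251/635 - √186/1119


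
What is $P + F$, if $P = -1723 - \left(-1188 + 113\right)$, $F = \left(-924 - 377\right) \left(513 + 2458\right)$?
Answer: $-3865919$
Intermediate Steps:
$F = -3865271$ ($F = \left(-1301\right) 2971 = -3865271$)
$P = -648$ ($P = -1723 - -1075 = -1723 + 1075 = -648$)
$P + F = -648 - 3865271 = -3865919$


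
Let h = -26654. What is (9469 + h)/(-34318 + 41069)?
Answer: -17185/6751 ≈ -2.5455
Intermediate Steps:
(9469 + h)/(-34318 + 41069) = (9469 - 26654)/(-34318 + 41069) = -17185/6751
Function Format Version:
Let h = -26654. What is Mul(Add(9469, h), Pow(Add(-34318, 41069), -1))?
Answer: Rational(-17185, 6751) ≈ -2.5455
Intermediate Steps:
Mul(Add(9469, h), Pow(Add(-34318, 41069), -1)) = Mul(Add(9469, -26654), Pow(Add(-34318, 41069), -1)) = Mul(-17185, Pow(6751, -1)) = Mul(-17185, Rational(1, 6751)) = Rational(-17185, 6751)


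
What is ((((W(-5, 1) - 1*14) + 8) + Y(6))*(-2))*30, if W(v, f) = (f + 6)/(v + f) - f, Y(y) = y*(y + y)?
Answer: -3795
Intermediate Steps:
Y(y) = 2*y**2 (Y(y) = y*(2*y) = 2*y**2)
W(v, f) = -f + (6 + f)/(f + v) (W(v, f) = (6 + f)/(f + v) - f = -f + (6 + f)/(f + v))
((((W(-5, 1) - 1*14) + 8) + Y(6))*(-2))*30 = (((((6 + 1 - 1*1**2 - 1*1*(-5))/(1 - 5) - 1*14) + 8) + 2*6**2)*(-2))*30 = (((((6 + 1 - 1*1 + 5)/(-4) - 14) + 8) + 2*36)*(-2))*30 = ((((-(6 + 1 - 1 + 5)/4 - 14) + 8) + 72)*(-2))*30 = ((((-1/4*11 - 14) + 8) + 72)*(-2))*30 = ((((-11/4 - 14) + 8) + 72)*(-2))*30 = (((-67/4 + 8) + 72)*(-2))*30 = ((-35/4 + 72)*(-2))*30 = ((253/4)*(-2))*30 = -253/2*30 = -3795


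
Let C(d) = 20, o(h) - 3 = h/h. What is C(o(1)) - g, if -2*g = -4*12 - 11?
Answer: -19/2 ≈ -9.5000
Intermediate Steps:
o(h) = 4 (o(h) = 3 + h/h = 3 + 1 = 4)
g = 59/2 (g = -(-4*12 - 11)/2 = -(-48 - 11)/2 = -½*(-59) = 59/2 ≈ 29.500)
C(o(1)) - g = 20 - 1*59/2 = 20 - 59/2 = -19/2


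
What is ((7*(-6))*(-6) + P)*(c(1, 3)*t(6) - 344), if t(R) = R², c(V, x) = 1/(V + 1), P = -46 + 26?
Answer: -75632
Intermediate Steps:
P = -20
c(V, x) = 1/(1 + V)
((7*(-6))*(-6) + P)*(c(1, 3)*t(6) - 344) = ((7*(-6))*(-6) - 20)*(6²/(1 + 1) - 344) = (-42*(-6) - 20)*(36/2 - 344) = (252 - 20)*((½)*36 - 344) = 232*(18 - 344) = 232*(-326) = -75632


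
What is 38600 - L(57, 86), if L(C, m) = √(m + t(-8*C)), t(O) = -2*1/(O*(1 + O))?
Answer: 38600 - √231382707465/51870 ≈ 38591.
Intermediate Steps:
t(O) = -2/(O*(1 + O)) (t(O) = -2*1/(O*(1 + O)) = -2/(O*(1 + O)))
L(C, m) = √(m + 1/(4*C*(1 - 8*C))) (L(C, m) = √(m - 2/(((-8*C))*(1 - 8*C))) = √(m - 2*(-1/(8*C))/(1 - 8*C)) = √(m + 1/(4*C*(1 - 8*C))))
38600 - L(57, 86) = 38600 - √((-1 + 4*57*86*(-1 + 8*57))/(57*(-1 + 8*57)))/2 = 38600 - √((-1 + 4*57*86*(-1 + 456))/(57*(-1 + 456)))/2 = 38600 - √((1/57)*(-1 + 4*57*86*455)/455)/2 = 38600 - √((1/57)*(1/455)*(-1 + 8921640))/2 = 38600 - √((1/57)*(1/455)*8921639)/2 = 38600 - √(8921639/25935)/2 = 38600 - √231382707465/25935/2 = 38600 - √231382707465/51870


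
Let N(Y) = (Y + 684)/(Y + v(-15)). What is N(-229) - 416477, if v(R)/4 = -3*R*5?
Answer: -279455612/671 ≈ -4.1648e+5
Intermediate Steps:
v(R) = -60*R (v(R) = 4*(-3*R*5) = 4*(-15*R) = -60*R)
N(Y) = (684 + Y)/(900 + Y) (N(Y) = (Y + 684)/(Y - 60*(-15)) = (684 + Y)/(Y + 900) = (684 + Y)/(900 + Y))
N(-229) - 416477 = (684 - 229)/(900 - 229) - 416477 = 455/671 - 416477 = -279455612/671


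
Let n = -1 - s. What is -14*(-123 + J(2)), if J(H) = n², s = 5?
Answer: 1218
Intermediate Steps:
n = -6 (n = -1 - 1*5 = -1 - 5 = -6)
J(H) = 36 (J(H) = (-6)² = 36)
-14*(-123 + J(2)) = -14*(-123 + 36) = -14*(-87) = 1218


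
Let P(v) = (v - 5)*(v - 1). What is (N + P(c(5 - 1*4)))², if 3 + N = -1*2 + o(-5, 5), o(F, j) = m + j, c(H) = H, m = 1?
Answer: 1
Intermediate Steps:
P(v) = (-1 + v)*(-5 + v) (P(v) = (-5 + v)*(-1 + v) = (-1 + v)*(-5 + v))
o(F, j) = 1 + j
N = 1 (N = -3 + (-1*2 + (1 + 5)) = -3 + (-2 + 6) = -3 + 4 = 1)
(N + P(c(5 - 1*4)))² = (1 + (5 + (5 - 1*4)² - 6*(5 - 1*4)))² = (1 + (5 + (5 - 4)² - 6*(5 - 4)))² = (1 + (5 + 1² - 6*1))² = (1 + (5 + 1 - 6))² = (1 + 0)² = 1² = 1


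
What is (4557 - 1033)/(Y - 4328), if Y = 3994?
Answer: -1762/167 ≈ -10.551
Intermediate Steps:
(4557 - 1033)/(Y - 4328) = (4557 - 1033)/(3994 - 4328) = 3524/(-334) = 3524*(-1/334) = -1762/167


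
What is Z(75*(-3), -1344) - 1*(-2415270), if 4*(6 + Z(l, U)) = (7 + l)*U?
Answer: 2488512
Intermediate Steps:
Z(l, U) = -6 + U*(7 + l)/4 (Z(l, U) = -6 + ((7 + l)*U)/4 = -6 + (U*(7 + l))/4 = -6 + U*(7 + l)/4)
Z(75*(-3), -1344) - 1*(-2415270) = (-6 + (7/4)*(-1344) + (¼)*(-1344)*(75*(-3))) - 1*(-2415270) = (-6 - 2352 + (¼)*(-1344)*(-225)) + 2415270 = (-6 - 2352 + 75600) + 2415270 = 73242 + 2415270 = 2488512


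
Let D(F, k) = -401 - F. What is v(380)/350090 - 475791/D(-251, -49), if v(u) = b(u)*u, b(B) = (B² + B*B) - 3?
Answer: 6101036673/1750450 ≈ 3485.4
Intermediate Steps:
b(B) = -3 + 2*B² (b(B) = (B² + B²) - 3 = 2*B² - 3 = -3 + 2*B²)
v(u) = u*(-3 + 2*u²) (v(u) = (-3 + 2*u²)*u = u*(-3 + 2*u²))
v(380)/350090 - 475791/D(-251, -49) = (380*(-3 + 2*380²))/350090 - 475791/(-401 - 1*(-251)) = (380*(-3 + 2*144400))*(1/350090) - 475791/(-401 + 251) = (380*(-3 + 288800))*(1/350090) - 475791/(-150) = (380*288797)*(1/350090) - 475791*(-1/150) = 109742860*(1/350090) + 158597/50 = 10974286/35009 + 158597/50 = 6101036673/1750450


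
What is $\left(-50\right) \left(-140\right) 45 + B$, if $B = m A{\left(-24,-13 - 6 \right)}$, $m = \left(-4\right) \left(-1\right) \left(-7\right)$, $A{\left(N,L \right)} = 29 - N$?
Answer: $313516$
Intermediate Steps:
$m = -28$ ($m = 4 \left(-7\right) = -28$)
$B = -1484$ ($B = - 28 \left(29 - -24\right) = - 28 \left(29 + 24\right) = \left(-28\right) 53 = -1484$)
$\left(-50\right) \left(-140\right) 45 + B = \left(-50\right) \left(-140\right) 45 - 1484 = 7000 \cdot 45 - 1484 = 315000 - 1484 = 313516$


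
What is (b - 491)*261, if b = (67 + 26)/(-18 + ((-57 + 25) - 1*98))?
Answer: -18990621/148 ≈ -1.2832e+5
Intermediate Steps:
b = -93/148 (b = 93/(-18 + (-32 - 98)) = 93/(-18 - 130) = 93/(-148) = 93*(-1/148) = -93/148 ≈ -0.62838)
(b - 491)*261 = (-93/148 - 491)*261 = -72761/148*261 = -18990621/148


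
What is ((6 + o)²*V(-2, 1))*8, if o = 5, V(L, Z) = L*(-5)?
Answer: 9680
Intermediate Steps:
V(L, Z) = -5*L
((6 + o)²*V(-2, 1))*8 = ((6 + 5)²*(-5*(-2)))*8 = (11²*10)*8 = (121*10)*8 = 1210*8 = 9680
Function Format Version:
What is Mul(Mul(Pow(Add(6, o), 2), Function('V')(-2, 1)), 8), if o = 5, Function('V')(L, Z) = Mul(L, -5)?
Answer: 9680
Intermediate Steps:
Function('V')(L, Z) = Mul(-5, L)
Mul(Mul(Pow(Add(6, o), 2), Function('V')(-2, 1)), 8) = Mul(Mul(Pow(Add(6, 5), 2), Mul(-5, -2)), 8) = Mul(Mul(Pow(11, 2), 10), 8) = Mul(Mul(121, 10), 8) = Mul(1210, 8) = 9680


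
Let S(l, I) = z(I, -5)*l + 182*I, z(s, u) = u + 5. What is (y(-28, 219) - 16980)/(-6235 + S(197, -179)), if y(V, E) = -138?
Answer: 17118/38813 ≈ 0.44104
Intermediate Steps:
z(s, u) = 5 + u
S(l, I) = 182*I (S(l, I) = (5 - 5)*l + 182*I = 0*l + 182*I = 0 + 182*I = 182*I)
(y(-28, 219) - 16980)/(-6235 + S(197, -179)) = (-138 - 16980)/(-6235 + 182*(-179)) = -17118/(-6235 - 32578) = -17118/(-38813) = -17118*(-1/38813) = 17118/38813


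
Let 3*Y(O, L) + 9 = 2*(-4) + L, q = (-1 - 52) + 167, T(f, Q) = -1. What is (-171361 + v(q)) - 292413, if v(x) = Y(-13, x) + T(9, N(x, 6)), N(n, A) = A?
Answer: -1391228/3 ≈ -4.6374e+5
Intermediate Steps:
q = 114 (q = -53 + 167 = 114)
Y(O, L) = -17/3 + L/3 (Y(O, L) = -3 + (2*(-4) + L)/3 = -3 + (-8 + L)/3 = -3 + (-8/3 + L/3) = -17/3 + L/3)
v(x) = -20/3 + x/3 (v(x) = (-17/3 + x/3) - 1 = -20/3 + x/3)
(-171361 + v(q)) - 292413 = (-171361 + (-20/3 + (⅓)*114)) - 292413 = (-171361 + (-20/3 + 38)) - 292413 = (-171361 + 94/3) - 292413 = -513989/3 - 292413 = -1391228/3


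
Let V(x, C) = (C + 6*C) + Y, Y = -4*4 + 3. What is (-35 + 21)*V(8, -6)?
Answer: 770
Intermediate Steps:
Y = -13 (Y = -16 + 3 = -13)
V(x, C) = -13 + 7*C (V(x, C) = (C + 6*C) - 13 = 7*C - 13 = -13 + 7*C)
(-35 + 21)*V(8, -6) = (-35 + 21)*(-13 + 7*(-6)) = -14*(-13 - 42) = -14*(-55) = 770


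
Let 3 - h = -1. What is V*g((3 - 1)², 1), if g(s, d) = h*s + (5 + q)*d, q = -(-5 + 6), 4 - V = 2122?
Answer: -42360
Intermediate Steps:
V = -2118 (V = 4 - 1*2122 = 4 - 2122 = -2118)
q = -1 (q = -1*1 = -1)
h = 4 (h = 3 - 1*(-1) = 3 + 1 = 4)
g(s, d) = 4*d + 4*s (g(s, d) = 4*s + (5 - 1)*d = 4*s + 4*d = 4*d + 4*s)
V*g((3 - 1)², 1) = -2118*(4*1 + 4*(3 - 1)²) = -2118*(4 + 4*2²) = -2118*(4 + 4*4) = -2118*(4 + 16) = -2118*20 = -42360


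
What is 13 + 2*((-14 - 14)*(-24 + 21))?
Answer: 181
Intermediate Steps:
13 + 2*((-14 - 14)*(-24 + 21)) = 13 + 2*(-28*(-3)) = 13 + 2*84 = 13 + 168 = 181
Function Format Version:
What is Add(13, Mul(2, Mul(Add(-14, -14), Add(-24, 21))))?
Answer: 181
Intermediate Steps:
Add(13, Mul(2, Mul(Add(-14, -14), Add(-24, 21)))) = Add(13, Mul(2, Mul(-28, -3))) = Add(13, Mul(2, 84)) = Add(13, 168) = 181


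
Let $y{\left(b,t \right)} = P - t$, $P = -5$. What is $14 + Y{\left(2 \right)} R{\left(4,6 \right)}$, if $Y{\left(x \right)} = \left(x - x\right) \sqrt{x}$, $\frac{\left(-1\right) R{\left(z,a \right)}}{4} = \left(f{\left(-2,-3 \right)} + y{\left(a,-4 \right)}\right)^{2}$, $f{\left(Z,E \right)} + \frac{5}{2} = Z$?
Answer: $14$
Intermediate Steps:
$f{\left(Z,E \right)} = - \frac{5}{2} + Z$
$y{\left(b,t \right)} = -5 - t$
$R{\left(z,a \right)} = -121$ ($R{\left(z,a \right)} = - 4 \left(\left(- \frac{5}{2} - 2\right) - 1\right)^{2} = - 4 \left(- \frac{9}{2} + \left(-5 + 4\right)\right)^{2} = - 4 \left(- \frac{9}{2} - 1\right)^{2} = - 4 \left(- \frac{11}{2}\right)^{2} = \left(-4\right) \frac{121}{4} = -121$)
$Y{\left(x \right)} = 0$ ($Y{\left(x \right)} = 0 \sqrt{x} = 0$)
$14 + Y{\left(2 \right)} R{\left(4,6 \right)} = 14 + 0 \left(-121\right) = 14 + 0 = 14$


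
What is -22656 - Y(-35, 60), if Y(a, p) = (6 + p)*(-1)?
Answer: -22590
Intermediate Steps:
Y(a, p) = -6 - p
-22656 - Y(-35, 60) = -22656 - (-6 - 1*60) = -22656 - (-6 - 60) = -22656 - 1*(-66) = -22656 + 66 = -22590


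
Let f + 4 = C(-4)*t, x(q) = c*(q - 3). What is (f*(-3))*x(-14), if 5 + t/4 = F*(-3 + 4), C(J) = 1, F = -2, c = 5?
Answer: -8160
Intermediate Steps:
t = -28 (t = -20 + 4*(-2*(-3 + 4)) = -20 + 4*(-2*1) = -20 + 4*(-2) = -20 - 8 = -28)
x(q) = -15 + 5*q (x(q) = 5*(q - 3) = 5*(-3 + q) = -15 + 5*q)
f = -32 (f = -4 + 1*(-28) = -4 - 28 = -32)
(f*(-3))*x(-14) = (-32*(-3))*(-15 + 5*(-14)) = 96*(-15 - 70) = 96*(-85) = -8160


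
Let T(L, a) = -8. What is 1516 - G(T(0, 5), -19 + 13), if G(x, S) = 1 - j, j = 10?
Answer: 1525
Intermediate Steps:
G(x, S) = -9 (G(x, S) = 1 - 1*10 = 1 - 10 = -9)
1516 - G(T(0, 5), -19 + 13) = 1516 - 1*(-9) = 1516 + 9 = 1525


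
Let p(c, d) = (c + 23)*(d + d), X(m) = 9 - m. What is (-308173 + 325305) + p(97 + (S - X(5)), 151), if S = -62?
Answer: 33440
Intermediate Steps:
p(c, d) = 2*d*(23 + c) (p(c, d) = (23 + c)*(2*d) = 2*d*(23 + c))
(-308173 + 325305) + p(97 + (S - X(5)), 151) = (-308173 + 325305) + 2*151*(23 + (97 + (-62 - (9 - 1*5)))) = 17132 + 2*151*(23 + (97 + (-62 - (9 - 5)))) = 17132 + 2*151*(23 + (97 + (-62 - 1*4))) = 17132 + 2*151*(23 + (97 + (-62 - 4))) = 17132 + 2*151*(23 + (97 - 66)) = 17132 + 2*151*(23 + 31) = 17132 + 2*151*54 = 17132 + 16308 = 33440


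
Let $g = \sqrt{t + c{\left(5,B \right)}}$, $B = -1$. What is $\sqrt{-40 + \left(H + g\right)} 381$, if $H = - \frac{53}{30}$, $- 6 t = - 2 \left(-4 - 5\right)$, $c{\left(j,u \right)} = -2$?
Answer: $\frac{127 \sqrt{-37590 + 900 i \sqrt{5}}}{10} \approx 65.889 + 2463.2 i$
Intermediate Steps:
$t = -3$ ($t = - \frac{\left(-2\right) \left(-4 - 5\right)}{6} = - \frac{\left(-2\right) \left(-9\right)}{6} = \left(- \frac{1}{6}\right) 18 = -3$)
$H = - \frac{53}{30}$ ($H = \left(-53\right) \frac{1}{30} = - \frac{53}{30} \approx -1.7667$)
$g = i \sqrt{5}$ ($g = \sqrt{-3 - 2} = \sqrt{-5} = i \sqrt{5} \approx 2.2361 i$)
$\sqrt{-40 + \left(H + g\right)} 381 = \sqrt{-40 - \left(\frac{53}{30} - i \sqrt{5}\right)} 381 = \sqrt{- \frac{1253}{30} + i \sqrt{5}} \cdot 381 = 381 \sqrt{- \frac{1253}{30} + i \sqrt{5}}$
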